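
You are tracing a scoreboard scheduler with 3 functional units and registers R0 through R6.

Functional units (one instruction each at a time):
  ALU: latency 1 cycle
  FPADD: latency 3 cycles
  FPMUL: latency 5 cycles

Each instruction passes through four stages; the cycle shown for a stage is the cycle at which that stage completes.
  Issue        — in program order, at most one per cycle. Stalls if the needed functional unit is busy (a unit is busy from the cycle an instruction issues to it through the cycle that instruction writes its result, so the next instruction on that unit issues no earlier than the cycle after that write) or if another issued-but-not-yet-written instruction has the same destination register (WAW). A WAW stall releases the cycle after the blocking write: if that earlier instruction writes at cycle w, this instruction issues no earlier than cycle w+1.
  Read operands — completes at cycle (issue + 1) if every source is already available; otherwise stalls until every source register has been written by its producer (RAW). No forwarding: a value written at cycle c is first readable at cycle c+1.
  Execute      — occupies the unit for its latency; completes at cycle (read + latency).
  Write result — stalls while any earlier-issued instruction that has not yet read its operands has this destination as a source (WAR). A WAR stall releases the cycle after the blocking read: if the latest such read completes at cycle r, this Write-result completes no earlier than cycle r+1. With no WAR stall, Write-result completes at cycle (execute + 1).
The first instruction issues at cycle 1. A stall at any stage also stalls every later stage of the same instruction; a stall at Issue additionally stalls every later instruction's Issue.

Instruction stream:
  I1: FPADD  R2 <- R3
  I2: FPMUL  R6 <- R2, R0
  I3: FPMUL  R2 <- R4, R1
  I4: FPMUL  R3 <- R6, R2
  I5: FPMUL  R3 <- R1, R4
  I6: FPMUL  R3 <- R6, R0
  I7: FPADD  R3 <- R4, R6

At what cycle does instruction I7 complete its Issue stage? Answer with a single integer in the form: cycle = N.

[1] I1 issues→FPADD
[2] I1 reads; I2 issues→FPMUL
[5] I1 exec-done
[6] I1 writes R2
[7] I2 reads
[12] I2 exec-done
[13] I2 writes R6
[14] I3 issues→FPMUL
[15] I3 reads
[20] I3 exec-done
[21] I3 writes R2
[22] I4 issues→FPMUL
[23] I4 reads
[28] I4 exec-done
[29] I4 writes R3
[30] I5 issues→FPMUL
[31] I5 reads
[36] I5 exec-done
[37] I5 writes R3
[38] I6 issues→FPMUL
[39] I6 reads
[44] I6 exec-done
[45] I6 writes R3
[46] I7 issues→FPADD
[47] I7 reads
[50] I7 exec-done
[51] I7 writes R3

cycle = 46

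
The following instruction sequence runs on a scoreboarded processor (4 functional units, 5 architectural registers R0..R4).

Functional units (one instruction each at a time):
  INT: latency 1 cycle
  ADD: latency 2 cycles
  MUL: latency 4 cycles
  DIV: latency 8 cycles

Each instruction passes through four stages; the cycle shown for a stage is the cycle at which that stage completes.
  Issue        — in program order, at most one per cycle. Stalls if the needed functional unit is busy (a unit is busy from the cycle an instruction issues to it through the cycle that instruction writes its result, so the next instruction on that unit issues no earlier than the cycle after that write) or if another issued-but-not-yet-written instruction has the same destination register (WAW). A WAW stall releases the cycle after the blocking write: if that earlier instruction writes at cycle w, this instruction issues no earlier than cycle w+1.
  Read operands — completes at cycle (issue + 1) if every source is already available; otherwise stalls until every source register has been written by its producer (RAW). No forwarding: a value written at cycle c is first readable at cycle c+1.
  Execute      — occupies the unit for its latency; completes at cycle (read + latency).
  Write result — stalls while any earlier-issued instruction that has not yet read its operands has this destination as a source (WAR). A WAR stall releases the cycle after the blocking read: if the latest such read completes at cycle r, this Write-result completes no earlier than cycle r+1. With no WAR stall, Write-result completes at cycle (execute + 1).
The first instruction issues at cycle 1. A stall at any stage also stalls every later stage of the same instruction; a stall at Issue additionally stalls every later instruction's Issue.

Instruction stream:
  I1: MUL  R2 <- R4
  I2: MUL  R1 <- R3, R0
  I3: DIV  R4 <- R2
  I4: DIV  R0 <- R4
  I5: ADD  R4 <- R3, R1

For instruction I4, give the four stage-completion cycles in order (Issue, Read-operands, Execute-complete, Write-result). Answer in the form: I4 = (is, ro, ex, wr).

I1: IS=1 RO=2 EX=6 WR=7
I2: IS=8 RO=9 EX=13 WR=14  [struct: MUL busy until I1 writes@7]
I3: IS=9 RO=10 EX=18 WR=19
I4: IS=20 RO=21 EX=29 WR=30  [struct: DIV busy until I3 writes@19]
I5: IS=21 RO=22 EX=24 WR=25

I4 = (20, 21, 29, 30)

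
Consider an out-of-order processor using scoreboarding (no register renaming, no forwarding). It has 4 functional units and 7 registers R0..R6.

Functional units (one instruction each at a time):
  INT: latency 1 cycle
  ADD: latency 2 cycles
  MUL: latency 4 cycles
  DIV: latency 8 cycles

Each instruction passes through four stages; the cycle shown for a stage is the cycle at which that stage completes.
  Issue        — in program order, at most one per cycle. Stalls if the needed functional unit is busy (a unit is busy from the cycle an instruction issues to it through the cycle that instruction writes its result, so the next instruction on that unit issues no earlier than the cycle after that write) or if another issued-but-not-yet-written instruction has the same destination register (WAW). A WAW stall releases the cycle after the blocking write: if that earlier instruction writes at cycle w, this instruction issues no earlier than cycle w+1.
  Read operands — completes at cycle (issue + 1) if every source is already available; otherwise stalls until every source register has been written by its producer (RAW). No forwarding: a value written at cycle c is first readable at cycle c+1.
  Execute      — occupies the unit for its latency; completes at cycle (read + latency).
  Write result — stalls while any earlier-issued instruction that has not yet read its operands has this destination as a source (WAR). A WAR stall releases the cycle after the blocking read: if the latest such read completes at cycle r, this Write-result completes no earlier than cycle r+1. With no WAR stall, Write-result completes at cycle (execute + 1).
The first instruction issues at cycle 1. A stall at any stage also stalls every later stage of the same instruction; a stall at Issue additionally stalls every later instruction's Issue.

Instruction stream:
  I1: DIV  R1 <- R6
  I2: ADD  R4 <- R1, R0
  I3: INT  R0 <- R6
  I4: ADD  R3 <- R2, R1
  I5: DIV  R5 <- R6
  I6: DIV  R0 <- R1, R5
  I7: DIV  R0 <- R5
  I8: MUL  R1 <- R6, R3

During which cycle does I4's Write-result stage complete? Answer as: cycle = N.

cycle = 20

I1  is:1  ro:2  ex:10  wr:11
I2  is:2  ro:12  ex:14  wr:15  — RAW R1: wait I1 write@11
I3  is:3  ro:4  ex:5  wr:13  — WAR R0: wait I2 read@12
I4  is:16  ro:17  ex:19  wr:20  — struct: ADD busy until I2 writes@15
I5  is:17  ro:18  ex:26  wr:27
I6  is:28  ro:29  ex:37  wr:38  — struct: DIV busy until I5 writes@27
I7  is:39  ro:40  ex:48  wr:49  — struct: DIV busy until I6 writes@38
I8  is:40  ro:41  ex:45  wr:46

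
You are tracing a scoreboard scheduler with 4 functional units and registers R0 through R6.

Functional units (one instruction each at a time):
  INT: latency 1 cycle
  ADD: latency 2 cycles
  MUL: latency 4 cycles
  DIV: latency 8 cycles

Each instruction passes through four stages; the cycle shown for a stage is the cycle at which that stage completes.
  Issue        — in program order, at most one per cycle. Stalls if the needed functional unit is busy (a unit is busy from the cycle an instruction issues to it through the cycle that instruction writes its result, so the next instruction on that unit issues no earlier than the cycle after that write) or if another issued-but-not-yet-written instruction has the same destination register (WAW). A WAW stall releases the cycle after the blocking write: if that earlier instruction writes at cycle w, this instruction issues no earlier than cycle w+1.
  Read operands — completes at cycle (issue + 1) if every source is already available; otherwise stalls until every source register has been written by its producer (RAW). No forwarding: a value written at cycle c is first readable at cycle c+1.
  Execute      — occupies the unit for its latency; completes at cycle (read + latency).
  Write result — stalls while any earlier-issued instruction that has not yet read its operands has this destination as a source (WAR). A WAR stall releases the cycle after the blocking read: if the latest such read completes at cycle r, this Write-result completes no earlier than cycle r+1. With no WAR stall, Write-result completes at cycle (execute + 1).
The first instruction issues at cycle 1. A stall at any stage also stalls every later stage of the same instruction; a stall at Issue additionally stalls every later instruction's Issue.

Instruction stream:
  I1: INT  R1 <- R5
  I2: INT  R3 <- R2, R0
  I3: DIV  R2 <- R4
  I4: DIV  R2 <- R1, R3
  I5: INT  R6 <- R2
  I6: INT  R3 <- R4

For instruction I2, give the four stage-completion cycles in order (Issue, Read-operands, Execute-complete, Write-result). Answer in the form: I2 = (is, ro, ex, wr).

I2 = (5, 6, 7, 8)

c1: I1→INT
c2: I1 RO
c3: I1 EX
c4: I1 WR R1
c5: I2→INT
c6: I2 RO | I3→DIV
c7: I2 EX | I3 RO
c8: I2 WR R3
c15: I3 EX
c16: I3 WR R2
c17: I4→DIV
c18: I4 RO | I5→INT
c26: I4 EX
c27: I4 WR R2
c28: I5 RO
c29: I5 EX
c30: I5 WR R6
c31: I6→INT
c32: I6 RO
c33: I6 EX
c34: I6 WR R3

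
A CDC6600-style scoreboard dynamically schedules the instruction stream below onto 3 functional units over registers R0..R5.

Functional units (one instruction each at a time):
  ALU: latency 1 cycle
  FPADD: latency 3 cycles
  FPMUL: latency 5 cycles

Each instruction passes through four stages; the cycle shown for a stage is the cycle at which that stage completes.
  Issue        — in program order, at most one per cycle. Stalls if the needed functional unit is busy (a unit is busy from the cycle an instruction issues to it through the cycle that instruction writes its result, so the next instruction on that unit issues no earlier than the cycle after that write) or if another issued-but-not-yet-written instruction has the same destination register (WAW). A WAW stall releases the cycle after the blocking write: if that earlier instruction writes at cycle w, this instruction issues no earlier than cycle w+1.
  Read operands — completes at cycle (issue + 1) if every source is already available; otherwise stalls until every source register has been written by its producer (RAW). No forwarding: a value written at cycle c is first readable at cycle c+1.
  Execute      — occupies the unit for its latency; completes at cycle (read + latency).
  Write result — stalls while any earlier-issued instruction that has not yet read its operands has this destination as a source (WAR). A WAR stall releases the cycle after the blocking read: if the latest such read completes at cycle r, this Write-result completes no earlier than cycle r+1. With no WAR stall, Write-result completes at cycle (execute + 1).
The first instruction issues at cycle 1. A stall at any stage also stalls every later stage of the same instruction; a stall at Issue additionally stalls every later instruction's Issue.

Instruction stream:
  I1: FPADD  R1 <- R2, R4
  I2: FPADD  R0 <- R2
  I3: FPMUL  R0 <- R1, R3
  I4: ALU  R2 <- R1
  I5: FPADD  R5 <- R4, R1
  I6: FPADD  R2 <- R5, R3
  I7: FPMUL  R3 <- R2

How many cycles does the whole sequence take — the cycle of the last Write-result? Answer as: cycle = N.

I1 -> (1, 2, 5, 6)
I2 -> (7, 8, 11, 12)  // struct: FPADD busy until I1 writes@6
I3 -> (13, 14, 19, 20)  // WAW R0: wait I2 write@12
I4 -> (14, 15, 16, 17)
I5 -> (15, 16, 19, 20)
I6 -> (21, 22, 25, 26)  // struct: FPADD busy until I5 writes@20
I7 -> (22, 27, 32, 33)  // RAW R2: wait I6 write@26

cycle = 33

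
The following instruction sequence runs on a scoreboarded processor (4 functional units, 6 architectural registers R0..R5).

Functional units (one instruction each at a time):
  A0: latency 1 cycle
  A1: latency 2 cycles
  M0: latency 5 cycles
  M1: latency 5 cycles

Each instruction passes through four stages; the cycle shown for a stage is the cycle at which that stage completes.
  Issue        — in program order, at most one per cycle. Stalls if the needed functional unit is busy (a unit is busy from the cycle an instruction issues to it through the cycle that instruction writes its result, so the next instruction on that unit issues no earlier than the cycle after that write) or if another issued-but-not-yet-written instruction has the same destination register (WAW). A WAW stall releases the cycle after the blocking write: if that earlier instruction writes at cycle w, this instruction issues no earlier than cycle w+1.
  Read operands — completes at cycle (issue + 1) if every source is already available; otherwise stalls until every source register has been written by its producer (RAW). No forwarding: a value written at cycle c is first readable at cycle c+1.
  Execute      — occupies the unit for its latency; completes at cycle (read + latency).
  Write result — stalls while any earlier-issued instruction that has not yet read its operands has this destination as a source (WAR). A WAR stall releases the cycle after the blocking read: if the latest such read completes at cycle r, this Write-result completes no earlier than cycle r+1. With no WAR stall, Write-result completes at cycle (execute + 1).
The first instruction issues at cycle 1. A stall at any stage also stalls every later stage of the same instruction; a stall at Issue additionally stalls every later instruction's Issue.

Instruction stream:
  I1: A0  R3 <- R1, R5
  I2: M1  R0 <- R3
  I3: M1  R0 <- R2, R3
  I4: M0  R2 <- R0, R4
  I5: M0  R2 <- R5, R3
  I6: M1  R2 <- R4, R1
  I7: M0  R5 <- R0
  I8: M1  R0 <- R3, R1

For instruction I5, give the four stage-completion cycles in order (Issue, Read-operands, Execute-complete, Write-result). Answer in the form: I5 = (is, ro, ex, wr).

I5 = (27, 28, 33, 34)

I1  is:1  ro:2  ex:3  wr:4
I2  is:2  ro:5  ex:10  wr:11  — RAW R3: wait I1 write@4
I3  is:12  ro:13  ex:18  wr:19  — struct: M1 busy until I2 writes@11
I4  is:13  ro:20  ex:25  wr:26  — RAW R0: wait I3 write@19
I5  is:27  ro:28  ex:33  wr:34  — struct: M0 busy until I4 writes@26
I6  is:35  ro:36  ex:41  wr:42  — WAW R2: wait I5 write@34
I7  is:36  ro:37  ex:42  wr:43
I8  is:43  ro:44  ex:49  wr:50  — struct: M1 busy until I6 writes@42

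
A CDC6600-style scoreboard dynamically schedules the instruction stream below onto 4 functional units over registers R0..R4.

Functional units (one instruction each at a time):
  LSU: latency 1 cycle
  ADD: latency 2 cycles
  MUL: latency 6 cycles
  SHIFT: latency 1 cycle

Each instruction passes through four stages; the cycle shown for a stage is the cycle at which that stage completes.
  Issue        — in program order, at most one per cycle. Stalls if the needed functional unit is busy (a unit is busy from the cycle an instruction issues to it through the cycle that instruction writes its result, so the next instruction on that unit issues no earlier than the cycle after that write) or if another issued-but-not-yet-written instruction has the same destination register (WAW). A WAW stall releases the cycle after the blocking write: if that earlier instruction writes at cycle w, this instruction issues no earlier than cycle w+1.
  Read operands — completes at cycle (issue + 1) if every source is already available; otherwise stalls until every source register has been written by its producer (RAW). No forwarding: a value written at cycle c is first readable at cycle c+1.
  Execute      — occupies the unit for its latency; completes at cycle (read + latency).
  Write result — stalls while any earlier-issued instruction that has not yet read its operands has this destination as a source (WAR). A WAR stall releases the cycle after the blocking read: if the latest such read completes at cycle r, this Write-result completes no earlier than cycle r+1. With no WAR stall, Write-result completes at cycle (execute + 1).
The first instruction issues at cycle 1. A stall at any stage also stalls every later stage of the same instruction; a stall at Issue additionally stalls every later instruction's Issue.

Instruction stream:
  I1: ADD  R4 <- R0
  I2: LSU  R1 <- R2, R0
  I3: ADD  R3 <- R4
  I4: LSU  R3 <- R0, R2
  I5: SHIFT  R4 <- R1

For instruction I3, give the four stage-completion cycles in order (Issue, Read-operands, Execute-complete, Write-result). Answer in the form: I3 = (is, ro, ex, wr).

I1 -> (1, 2, 4, 5)
I2 -> (2, 3, 4, 5)
I3 -> (6, 7, 9, 10)  // struct: ADD busy until I1 writes@5
I4 -> (11, 12, 13, 14)  // WAW R3: wait I3 write@10
I5 -> (12, 13, 14, 15)

I3 = (6, 7, 9, 10)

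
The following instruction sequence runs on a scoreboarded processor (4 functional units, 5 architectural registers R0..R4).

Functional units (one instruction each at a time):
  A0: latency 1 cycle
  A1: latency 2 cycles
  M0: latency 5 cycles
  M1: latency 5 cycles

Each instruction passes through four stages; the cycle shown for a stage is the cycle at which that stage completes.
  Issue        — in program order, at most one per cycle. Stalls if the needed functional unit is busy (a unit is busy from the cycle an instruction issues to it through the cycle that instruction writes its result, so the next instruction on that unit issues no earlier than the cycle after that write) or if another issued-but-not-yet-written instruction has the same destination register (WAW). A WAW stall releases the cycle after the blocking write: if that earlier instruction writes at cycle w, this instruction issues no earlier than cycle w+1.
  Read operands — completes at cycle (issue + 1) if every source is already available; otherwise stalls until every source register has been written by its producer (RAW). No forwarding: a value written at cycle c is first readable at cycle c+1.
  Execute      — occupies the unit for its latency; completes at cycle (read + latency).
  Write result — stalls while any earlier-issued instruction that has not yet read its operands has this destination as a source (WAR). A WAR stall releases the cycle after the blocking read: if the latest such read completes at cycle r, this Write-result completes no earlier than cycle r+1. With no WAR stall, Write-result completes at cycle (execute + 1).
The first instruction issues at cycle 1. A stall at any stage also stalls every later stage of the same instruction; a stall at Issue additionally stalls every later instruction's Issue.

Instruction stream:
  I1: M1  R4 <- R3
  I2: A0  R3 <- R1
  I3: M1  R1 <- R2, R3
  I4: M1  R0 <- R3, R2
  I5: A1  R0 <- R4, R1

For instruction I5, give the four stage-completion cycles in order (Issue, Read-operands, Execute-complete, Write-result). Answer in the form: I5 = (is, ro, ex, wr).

I5 = (25, 26, 28, 29)

t=1  I1 issues→M1
t=2  I1 reads, I2 issues→A0
t=3  I2 reads
t=4  I2 exec-done
t=5  I2 writes R3
t=7  I1 exec-done
t=8  I1 writes R4
t=9  I3 issues→M1
t=10  I3 reads
t=15  I3 exec-done
t=16  I3 writes R1
t=17  I4 issues→M1
t=18  I4 reads
t=23  I4 exec-done
t=24  I4 writes R0
t=25  I5 issues→A1
t=26  I5 reads
t=28  I5 exec-done
t=29  I5 writes R0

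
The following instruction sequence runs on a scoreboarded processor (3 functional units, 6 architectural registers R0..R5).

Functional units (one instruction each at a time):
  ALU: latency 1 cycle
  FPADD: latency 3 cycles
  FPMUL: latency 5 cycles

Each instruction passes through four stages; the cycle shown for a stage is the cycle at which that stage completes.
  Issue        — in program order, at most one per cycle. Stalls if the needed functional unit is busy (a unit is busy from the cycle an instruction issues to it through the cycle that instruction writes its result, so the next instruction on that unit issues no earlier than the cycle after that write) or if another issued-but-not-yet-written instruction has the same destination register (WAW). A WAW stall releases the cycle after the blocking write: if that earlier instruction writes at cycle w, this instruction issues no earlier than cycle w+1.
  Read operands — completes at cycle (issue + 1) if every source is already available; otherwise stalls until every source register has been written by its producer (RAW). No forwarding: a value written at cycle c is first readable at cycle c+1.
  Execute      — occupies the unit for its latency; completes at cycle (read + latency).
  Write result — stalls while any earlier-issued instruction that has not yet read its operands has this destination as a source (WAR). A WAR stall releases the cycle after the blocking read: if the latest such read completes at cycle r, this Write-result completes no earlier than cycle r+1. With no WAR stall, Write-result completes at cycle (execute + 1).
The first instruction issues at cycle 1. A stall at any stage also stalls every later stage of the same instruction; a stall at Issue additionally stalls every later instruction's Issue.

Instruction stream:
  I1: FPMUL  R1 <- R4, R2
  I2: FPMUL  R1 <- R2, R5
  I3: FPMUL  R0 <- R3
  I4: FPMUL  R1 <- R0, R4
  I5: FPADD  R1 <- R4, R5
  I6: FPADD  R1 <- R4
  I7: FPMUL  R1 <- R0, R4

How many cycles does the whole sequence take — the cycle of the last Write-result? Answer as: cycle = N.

cycle = 52

[1] issue I1 (FPMUL)
[2] I1 read-ops
[7] I1 finished on FPMUL
[8] I1→R1
[9] issue I2 (FPMUL)
[10] I2 read-ops
[15] I2 finished on FPMUL
[16] I2→R1
[17] issue I3 (FPMUL)
[18] I3 read-ops
[23] I3 finished on FPMUL
[24] I3→R0
[25] issue I4 (FPMUL)
[26] I4 read-ops
[31] I4 finished on FPMUL
[32] I4→R1
[33] issue I5 (FPADD)
[34] I5 read-ops
[37] I5 finished on FPADD
[38] I5→R1
[39] issue I6 (FPADD)
[40] I6 read-ops
[43] I6 finished on FPADD
[44] I6→R1
[45] issue I7 (FPMUL)
[46] I7 read-ops
[51] I7 finished on FPMUL
[52] I7→R1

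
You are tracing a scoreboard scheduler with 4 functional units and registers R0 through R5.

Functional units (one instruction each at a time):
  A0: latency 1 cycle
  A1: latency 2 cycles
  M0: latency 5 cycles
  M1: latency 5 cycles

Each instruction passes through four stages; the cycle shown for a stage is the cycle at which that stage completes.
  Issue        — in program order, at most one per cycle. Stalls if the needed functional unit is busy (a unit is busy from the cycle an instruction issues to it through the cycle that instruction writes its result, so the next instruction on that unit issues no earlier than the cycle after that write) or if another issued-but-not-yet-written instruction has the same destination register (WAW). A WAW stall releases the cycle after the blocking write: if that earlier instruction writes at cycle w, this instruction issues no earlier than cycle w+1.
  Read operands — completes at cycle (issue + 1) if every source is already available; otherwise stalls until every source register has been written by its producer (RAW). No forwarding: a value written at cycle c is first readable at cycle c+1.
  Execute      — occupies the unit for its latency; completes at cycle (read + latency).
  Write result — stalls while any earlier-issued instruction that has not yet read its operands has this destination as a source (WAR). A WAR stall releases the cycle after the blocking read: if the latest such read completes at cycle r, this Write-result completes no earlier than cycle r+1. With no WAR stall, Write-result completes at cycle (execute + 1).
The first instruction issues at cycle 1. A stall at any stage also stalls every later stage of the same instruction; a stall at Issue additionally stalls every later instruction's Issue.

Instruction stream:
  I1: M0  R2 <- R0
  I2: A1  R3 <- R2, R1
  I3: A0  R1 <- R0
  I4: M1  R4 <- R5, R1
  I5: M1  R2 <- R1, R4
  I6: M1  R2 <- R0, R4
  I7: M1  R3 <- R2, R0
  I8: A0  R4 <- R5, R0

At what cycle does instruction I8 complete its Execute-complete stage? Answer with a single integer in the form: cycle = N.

cycle = 37

I1: IS=1 RO=2 EX=7 WR=8
I2: IS=2 RO=9 EX=11 WR=12  [RAW R2: wait I1 write@8]
I3: IS=3 RO=4 EX=5 WR=10  [WAR R1: wait I2 read@9]
I4: IS=4 RO=11 EX=16 WR=17  [RAW R1: wait I3 write@10]
I5: IS=18 RO=19 EX=24 WR=25  [struct: M1 busy until I4 writes@17]
I6: IS=26 RO=27 EX=32 WR=33  [struct: M1 busy until I5 writes@25]
I7: IS=34 RO=35 EX=40 WR=41  [struct: M1 busy until I6 writes@33]
I8: IS=35 RO=36 EX=37 WR=38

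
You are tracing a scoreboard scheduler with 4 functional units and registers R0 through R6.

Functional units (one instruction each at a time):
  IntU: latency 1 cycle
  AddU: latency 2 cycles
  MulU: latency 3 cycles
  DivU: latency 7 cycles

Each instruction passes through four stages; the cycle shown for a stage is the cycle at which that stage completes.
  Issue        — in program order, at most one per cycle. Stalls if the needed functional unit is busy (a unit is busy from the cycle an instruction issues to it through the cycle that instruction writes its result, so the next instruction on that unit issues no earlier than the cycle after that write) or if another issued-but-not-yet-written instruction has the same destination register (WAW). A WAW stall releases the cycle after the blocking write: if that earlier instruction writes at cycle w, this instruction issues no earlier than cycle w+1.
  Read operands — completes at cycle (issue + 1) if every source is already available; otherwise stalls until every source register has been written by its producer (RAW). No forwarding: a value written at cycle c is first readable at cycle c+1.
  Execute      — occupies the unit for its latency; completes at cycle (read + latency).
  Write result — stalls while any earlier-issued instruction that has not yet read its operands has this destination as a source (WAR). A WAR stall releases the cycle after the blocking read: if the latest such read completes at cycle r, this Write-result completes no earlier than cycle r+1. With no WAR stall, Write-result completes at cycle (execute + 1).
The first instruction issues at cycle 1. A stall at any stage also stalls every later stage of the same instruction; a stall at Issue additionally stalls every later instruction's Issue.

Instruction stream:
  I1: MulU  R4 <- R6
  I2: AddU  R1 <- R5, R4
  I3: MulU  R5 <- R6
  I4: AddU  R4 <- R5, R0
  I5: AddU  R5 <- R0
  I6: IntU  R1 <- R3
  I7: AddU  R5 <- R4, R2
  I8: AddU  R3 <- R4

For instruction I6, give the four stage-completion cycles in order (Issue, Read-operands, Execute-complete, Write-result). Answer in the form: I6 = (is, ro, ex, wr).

c1: issue I1 (MulU)
c2: I1 read-ops | issue I2 (AddU)
c5: I1 finished on MulU
c6: I1→R4
c7: I2 read-ops | issue I3 (MulU)
c8: I3 read-ops
c9: I2 finished on AddU
c10: I2→R1
c11: I3 finished on MulU | issue I4 (AddU)
c12: I3→R5
c13: I4 read-ops
c15: I4 finished on AddU
c16: I4→R4
c17: issue I5 (AddU)
c18: I5 read-ops | issue I6 (IntU)
c19: I6 read-ops
c20: I5 finished on AddU | I6 finished on IntU
c21: I5→R5 | I6→R1
c22: issue I7 (AddU)
c23: I7 read-ops
c25: I7 finished on AddU
c26: I7→R5
c27: issue I8 (AddU)
c28: I8 read-ops
c30: I8 finished on AddU
c31: I8→R3

I6 = (18, 19, 20, 21)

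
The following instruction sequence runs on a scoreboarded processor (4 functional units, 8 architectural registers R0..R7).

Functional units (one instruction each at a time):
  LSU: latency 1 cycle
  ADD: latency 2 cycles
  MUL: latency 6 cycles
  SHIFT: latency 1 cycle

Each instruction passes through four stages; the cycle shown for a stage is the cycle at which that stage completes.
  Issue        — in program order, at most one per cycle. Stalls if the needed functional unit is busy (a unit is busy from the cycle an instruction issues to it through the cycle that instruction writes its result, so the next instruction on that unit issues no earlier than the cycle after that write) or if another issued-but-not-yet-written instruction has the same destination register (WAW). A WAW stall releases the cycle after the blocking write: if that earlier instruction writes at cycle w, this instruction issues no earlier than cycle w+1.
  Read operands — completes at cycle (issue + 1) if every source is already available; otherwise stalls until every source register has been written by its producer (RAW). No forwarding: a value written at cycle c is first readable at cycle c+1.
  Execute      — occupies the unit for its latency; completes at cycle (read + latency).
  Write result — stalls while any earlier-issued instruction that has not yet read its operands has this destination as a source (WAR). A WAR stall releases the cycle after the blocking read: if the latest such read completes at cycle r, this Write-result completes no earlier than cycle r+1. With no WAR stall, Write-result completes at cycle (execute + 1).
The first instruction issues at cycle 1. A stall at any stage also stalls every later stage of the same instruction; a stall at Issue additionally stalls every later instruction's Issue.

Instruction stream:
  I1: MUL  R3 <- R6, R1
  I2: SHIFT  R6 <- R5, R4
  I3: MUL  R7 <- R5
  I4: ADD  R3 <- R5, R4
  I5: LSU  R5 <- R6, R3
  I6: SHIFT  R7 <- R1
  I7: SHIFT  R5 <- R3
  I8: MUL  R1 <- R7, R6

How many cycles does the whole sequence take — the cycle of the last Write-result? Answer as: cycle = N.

  I1 | 1 | 2 | 8 | 9
  I2 | 2 | 3 | 4 | 5
  I3 | 10 | 11 | 17 | 18   struct: MUL busy until I1 writes@9
  I4 | 11 | 12 | 14 | 15
  I5 | 12 | 16 | 17 | 18   RAW R3: wait I4 write@15
  I6 | 19 | 20 | 21 | 22   WAW R7: wait I3 write@18
  I7 | 23 | 24 | 25 | 26   struct: SHIFT busy until I6 writes@22
  I8 | 24 | 25 | 31 | 32

cycle = 32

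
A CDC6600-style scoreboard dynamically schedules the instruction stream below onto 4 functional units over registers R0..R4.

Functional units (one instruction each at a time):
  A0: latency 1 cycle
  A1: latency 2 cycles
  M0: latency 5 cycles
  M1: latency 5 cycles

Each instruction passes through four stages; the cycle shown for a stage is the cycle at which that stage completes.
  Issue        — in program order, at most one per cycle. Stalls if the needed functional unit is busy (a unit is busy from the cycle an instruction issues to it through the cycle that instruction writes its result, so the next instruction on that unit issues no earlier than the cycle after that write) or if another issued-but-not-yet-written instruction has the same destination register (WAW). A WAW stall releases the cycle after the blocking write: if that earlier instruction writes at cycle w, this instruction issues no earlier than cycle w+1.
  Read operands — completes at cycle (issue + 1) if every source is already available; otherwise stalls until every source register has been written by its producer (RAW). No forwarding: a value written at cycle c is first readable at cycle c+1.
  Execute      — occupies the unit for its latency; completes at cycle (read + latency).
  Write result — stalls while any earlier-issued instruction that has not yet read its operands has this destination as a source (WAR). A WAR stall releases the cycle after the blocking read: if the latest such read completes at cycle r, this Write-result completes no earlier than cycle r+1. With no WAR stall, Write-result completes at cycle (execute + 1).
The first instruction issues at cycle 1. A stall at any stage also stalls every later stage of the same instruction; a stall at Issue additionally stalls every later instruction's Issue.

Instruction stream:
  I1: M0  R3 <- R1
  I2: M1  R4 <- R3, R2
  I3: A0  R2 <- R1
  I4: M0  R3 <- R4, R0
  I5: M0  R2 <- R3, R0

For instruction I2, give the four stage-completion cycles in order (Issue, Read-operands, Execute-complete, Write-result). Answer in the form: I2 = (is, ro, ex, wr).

I2 = (2, 9, 14, 15)

t=1  I1→M0
t=2  I1 RO | I2→M1
t=3  I3→A0
t=4  I3 RO
t=5  I3 EX
t=7  I1 EX
t=8  I1 WR R3
t=9  I2 RO | I4→M0
t=10  I3 WR R2
t=14  I2 EX
t=15  I2 WR R4
t=16  I4 RO
t=21  I4 EX
t=22  I4 WR R3
t=23  I5→M0
t=24  I5 RO
t=29  I5 EX
t=30  I5 WR R2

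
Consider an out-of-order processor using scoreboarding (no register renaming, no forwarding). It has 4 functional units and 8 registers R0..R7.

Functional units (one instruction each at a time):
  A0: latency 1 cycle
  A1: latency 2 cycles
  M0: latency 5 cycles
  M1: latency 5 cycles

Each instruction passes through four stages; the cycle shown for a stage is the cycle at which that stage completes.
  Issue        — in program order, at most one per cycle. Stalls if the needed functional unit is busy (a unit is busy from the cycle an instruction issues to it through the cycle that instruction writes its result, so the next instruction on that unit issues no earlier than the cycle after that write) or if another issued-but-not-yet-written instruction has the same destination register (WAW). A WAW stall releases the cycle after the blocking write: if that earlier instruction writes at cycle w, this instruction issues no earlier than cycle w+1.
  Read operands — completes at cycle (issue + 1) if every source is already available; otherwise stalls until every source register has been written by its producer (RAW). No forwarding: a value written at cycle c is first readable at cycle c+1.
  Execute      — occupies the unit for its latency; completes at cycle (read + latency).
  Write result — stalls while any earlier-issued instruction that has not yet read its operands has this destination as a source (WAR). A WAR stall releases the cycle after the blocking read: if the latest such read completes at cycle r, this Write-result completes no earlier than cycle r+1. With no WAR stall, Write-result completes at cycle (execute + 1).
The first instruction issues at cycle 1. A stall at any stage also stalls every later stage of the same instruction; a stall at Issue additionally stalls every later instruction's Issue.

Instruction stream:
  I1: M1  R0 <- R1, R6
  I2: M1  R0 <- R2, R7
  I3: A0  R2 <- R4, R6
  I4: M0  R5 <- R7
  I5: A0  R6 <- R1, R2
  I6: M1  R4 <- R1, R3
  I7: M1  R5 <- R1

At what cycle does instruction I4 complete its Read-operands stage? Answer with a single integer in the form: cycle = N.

I1  is:1  ro:2  ex:7  wr:8
I2  is:9  ro:10  ex:15  wr:16  — struct: M1 busy until I1 writes@8
I3  is:10  ro:11  ex:12  wr:13
I4  is:11  ro:12  ex:17  wr:18
I5  is:14  ro:15  ex:16  wr:17  — struct: A0 busy until I3 writes@13
I6  is:17  ro:18  ex:23  wr:24  — struct: M1 busy until I2 writes@16
I7  is:25  ro:26  ex:31  wr:32  — struct: M1 busy until I6 writes@24

cycle = 12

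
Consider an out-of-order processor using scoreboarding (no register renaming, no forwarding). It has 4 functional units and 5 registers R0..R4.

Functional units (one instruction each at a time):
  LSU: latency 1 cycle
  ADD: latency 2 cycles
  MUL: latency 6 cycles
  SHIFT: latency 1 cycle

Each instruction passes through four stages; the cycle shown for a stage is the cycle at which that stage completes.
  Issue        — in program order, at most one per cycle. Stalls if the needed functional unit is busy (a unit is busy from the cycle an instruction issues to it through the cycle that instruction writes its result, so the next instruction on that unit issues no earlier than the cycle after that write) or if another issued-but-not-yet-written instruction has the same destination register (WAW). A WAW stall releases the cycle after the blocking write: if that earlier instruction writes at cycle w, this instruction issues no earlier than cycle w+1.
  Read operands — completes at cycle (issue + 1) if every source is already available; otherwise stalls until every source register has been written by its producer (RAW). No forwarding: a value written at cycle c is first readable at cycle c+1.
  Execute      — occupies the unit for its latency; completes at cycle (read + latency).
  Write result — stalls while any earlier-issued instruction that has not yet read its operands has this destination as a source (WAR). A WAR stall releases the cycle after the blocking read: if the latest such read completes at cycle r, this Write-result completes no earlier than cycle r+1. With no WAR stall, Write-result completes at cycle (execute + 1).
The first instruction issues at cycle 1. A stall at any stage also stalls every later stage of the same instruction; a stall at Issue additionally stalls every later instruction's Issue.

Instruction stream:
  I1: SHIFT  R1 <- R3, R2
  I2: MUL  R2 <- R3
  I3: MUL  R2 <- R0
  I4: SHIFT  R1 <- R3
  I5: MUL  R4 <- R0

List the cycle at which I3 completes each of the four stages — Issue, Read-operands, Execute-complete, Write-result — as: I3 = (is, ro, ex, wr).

I3 = (11, 12, 18, 19)

cycle 1: I1→SHIFT
cycle 2: I1 RO; I2→MUL
cycle 3: I1 EX; I2 RO
cycle 4: I1 WR R1
cycle 9: I2 EX
cycle 10: I2 WR R2
cycle 11: I3→MUL
cycle 12: I3 RO; I4→SHIFT
cycle 13: I4 RO
cycle 14: I4 EX
cycle 15: I4 WR R1
cycle 18: I3 EX
cycle 19: I3 WR R2
cycle 20: I5→MUL
cycle 21: I5 RO
cycle 27: I5 EX
cycle 28: I5 WR R4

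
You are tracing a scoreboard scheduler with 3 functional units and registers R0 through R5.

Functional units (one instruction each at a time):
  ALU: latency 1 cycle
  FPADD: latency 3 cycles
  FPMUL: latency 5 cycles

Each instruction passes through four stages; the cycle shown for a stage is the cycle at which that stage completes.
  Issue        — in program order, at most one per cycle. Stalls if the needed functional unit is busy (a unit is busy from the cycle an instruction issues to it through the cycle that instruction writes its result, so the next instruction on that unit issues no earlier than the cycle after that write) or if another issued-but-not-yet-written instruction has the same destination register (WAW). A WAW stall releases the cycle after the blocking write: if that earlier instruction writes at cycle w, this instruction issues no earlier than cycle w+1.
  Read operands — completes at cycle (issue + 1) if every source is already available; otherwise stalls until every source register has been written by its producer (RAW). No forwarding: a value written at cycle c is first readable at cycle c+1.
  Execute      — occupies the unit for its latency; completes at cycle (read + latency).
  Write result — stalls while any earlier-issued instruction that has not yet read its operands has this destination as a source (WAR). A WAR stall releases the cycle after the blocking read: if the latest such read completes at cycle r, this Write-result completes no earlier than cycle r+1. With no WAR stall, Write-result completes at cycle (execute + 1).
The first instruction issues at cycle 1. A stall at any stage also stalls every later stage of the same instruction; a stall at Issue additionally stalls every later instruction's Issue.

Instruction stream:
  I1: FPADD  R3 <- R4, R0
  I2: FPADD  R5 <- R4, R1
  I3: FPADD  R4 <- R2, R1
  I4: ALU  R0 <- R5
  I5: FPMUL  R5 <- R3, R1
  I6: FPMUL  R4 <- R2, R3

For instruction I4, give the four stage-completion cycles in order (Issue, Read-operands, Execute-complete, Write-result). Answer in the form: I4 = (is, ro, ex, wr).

I1: IS=1 RO=2 EX=5 WR=6
I2: IS=7 RO=8 EX=11 WR=12  [struct: FPADD busy until I1 writes@6]
I3: IS=13 RO=14 EX=17 WR=18  [struct: FPADD busy until I2 writes@12]
I4: IS=14 RO=15 EX=16 WR=17
I5: IS=15 RO=16 EX=21 WR=22
I6: IS=23 RO=24 EX=29 WR=30  [struct: FPMUL busy until I5 writes@22]

I4 = (14, 15, 16, 17)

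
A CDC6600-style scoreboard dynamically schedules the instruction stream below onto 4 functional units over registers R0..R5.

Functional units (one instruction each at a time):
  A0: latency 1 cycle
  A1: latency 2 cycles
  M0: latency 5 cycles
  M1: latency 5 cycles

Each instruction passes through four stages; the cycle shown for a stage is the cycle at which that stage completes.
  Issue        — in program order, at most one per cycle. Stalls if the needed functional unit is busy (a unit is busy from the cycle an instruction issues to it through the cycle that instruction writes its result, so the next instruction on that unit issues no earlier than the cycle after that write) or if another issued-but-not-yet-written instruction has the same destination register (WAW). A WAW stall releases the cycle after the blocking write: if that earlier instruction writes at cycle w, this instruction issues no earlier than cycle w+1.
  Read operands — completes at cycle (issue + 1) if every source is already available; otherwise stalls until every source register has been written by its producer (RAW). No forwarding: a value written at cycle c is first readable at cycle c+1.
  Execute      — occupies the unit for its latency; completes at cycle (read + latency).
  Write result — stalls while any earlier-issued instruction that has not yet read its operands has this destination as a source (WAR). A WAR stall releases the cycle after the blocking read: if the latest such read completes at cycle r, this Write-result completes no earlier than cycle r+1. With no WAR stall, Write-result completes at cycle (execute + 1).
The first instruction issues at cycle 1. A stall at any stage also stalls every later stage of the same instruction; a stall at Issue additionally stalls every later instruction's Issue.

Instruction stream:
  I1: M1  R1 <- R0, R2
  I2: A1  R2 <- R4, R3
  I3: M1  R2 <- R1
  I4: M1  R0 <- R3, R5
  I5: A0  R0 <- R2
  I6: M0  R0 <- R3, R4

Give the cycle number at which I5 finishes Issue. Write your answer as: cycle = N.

cycle = 25

t=1  I1 issues→M1
t=2  I1 reads · I2 issues→A1
t=3  I2 reads
t=5  I2 exec-done
t=6  I2 writes R2
t=7  I1 exec-done
t=8  I1 writes R1
t=9  I3 issues→M1
t=10  I3 reads
t=15  I3 exec-done
t=16  I3 writes R2
t=17  I4 issues→M1
t=18  I4 reads
t=23  I4 exec-done
t=24  I4 writes R0
t=25  I5 issues→A0
t=26  I5 reads
t=27  I5 exec-done
t=28  I5 writes R0
t=29  I6 issues→M0
t=30  I6 reads
t=35  I6 exec-done
t=36  I6 writes R0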